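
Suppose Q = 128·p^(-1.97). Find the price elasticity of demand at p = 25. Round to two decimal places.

For a Cobb–Douglas (constant-elasticity) form Q = A·p^α·…, the elasticity with respect to p equals the exponent α at every point.
Here the exponent on p is -1.97, so the price elasticity of demand is -1.97.

-1.97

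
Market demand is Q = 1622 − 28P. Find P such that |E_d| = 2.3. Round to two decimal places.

40.37

Set −bP/(a − bP) = −2.3 ⇒ bP = 2.3(a − bP) ⇒ bP(1+2.3) = 2.3·a.
P = 2.3·1622/(28·3.3) ≈ 40.37.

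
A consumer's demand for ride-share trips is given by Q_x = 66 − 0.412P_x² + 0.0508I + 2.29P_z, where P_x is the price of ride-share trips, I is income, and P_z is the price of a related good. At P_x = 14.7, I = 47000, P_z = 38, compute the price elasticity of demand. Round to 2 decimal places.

At the given point, Q_x = 66 − 0.412(14.7)² + 0.0508(47000) + 2.29(38) = 66 − 89.0291 + 2387.6 + 87.02 = 2451.5909.
∂Q_x/∂P_x = −2·0.412·P_x = -12.1128, so E_p = -12.1128·(14.7/2451.5909) ≈ -0.07.
|E_p| < 1: demand is inelastic.

-0.07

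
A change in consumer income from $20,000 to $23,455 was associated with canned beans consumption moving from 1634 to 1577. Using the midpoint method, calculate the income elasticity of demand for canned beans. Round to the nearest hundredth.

-0.22

%ΔQ = (1577 − 1634)/[(1634+1577)/2] = -57/1605.5 ≈ -0.0355.
%ΔY = (23,455 − 20,000)/[(20,000+23,455)/2] = 3455/21727.5 ≈ 0.1590.
E_I = %ΔQ/%ΔY ≈ -0.22.
E_I < 0: inferior good.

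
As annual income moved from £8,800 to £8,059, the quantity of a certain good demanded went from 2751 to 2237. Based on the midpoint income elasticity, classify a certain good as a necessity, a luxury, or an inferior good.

%ΔQ = (2237 − 2751)/[(2751+2237)/2] = -514/2494 ≈ -0.2061.
%ΔI = (8,059 − 8,800)/[(8,800+8,059)/2] = -741/8429.5 ≈ -0.0879.
E_I = %ΔQ/%ΔI ≈ 2.345.
E_I > 1: normal good (luxury).

luxury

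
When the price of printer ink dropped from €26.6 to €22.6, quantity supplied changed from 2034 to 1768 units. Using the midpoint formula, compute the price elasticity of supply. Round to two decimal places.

%Δq = (1768 − 2034)/[(2034 + 1768)/2] = -266/1901 ≈ -0.1399.
%ΔP = (22.6 − 26.6)/[(26.6 + 22.6)/2] = -4/24.6 ≈ -0.1626.
Arc elasticity E = %Δq/%ΔP ≈ -0.1399/-0.1626 ≈ 0.86.
|E| < 1: supply is inelastic over this range.

0.86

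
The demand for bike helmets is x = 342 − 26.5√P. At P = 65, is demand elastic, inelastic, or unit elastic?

inelastic

At P = 65, x = 128.3502.
dx/dP = −26.5/(2√P) = −26.5/(2·8.0623).
Point elasticity E = (dx/dP)·(P/x) = -1.6435 × 65/128.3502 ≈ -0.832.
|E| ≈ 0.832 < 1, so demand is inelastic.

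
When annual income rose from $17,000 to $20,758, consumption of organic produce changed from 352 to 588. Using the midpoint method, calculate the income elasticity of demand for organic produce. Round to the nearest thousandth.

%ΔQ = (588 − 352)/[(352+588)/2] = 236/470 ≈ 0.5021.
%ΔI = (20,758 − 17,000)/[(17,000+20,758)/2] = 3758/18879 ≈ 0.1991.
E_I = %ΔQ/%ΔI ≈ 2.523.
E_I > 1: normal good (luxury).

2.523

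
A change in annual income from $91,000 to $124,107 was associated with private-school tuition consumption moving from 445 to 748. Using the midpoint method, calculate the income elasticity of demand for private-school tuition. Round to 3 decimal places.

1.650

%ΔQ = (748 − 445)/[(445+748)/2] = 303/596.5 ≈ 0.5080.
%ΔY = (124,107 − 91,000)/[(91,000+124,107)/2] = 33107/107553.5 ≈ 0.3078.
E_I = %ΔQ/%ΔY ≈ 1.650.
E_I > 1: normal good (luxury).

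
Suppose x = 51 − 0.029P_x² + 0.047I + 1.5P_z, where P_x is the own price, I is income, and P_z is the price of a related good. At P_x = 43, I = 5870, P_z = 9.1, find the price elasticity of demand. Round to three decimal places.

Substituting, x = 51 − 0.029(43)² + 0.047(5870) + 1.5(9.1) = 51 − 53.621 + 275.89 + 13.65 = 286.919.
∂x/∂P_x = −2·0.029·P_x = -2.494, so E_p = -2.494·(43/286.919) ≈ -0.374.
|E_p| < 1: demand is inelastic.

-0.374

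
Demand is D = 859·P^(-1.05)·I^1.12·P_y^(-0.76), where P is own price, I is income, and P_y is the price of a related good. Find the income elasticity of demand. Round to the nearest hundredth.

For a Cobb–Douglas (constant-elasticity) form D = A·I^α·…, the elasticity with respect to I equals the exponent α at every point.
Here the exponent on I is 1.12, so the income elasticity of demand is 1.12.

1.12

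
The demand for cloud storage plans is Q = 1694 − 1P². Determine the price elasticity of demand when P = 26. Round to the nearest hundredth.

At P = 26, Q = 1018.
dQ/dP = −2·1·P = −52.
Point elasticity E = (dQ/dP)·(P/Q) = -52 × 26/1018 ≈ -1.33.
|E| > 1, so demand is elastic at this price.

-1.33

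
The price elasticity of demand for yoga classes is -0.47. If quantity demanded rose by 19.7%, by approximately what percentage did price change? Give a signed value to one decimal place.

%ΔQ ≈ E × %ΔP ⇒ %ΔP = %ΔQ / E = (19.7%)/(-0.47) ≈ -41.9%.

-41.9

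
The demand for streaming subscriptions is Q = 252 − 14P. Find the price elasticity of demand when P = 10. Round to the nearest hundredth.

-1.25

At P = 10, Q = 112.
dQ/dP = −14.
Point elasticity E = (dQ/dP)·(P/Q) = -14 × 10/112 ≈ -1.25.
|E| > 1, so demand is elastic at this price.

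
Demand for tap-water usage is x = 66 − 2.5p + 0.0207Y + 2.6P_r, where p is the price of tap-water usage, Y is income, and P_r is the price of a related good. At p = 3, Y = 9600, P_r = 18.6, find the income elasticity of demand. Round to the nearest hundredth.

0.65

Evaluating quantity at (p, Y, P_r) gives x = 66 − 2.5(3) + 0.0207(9600) + 2.6(18.6) = 66 − 7.5 + 198.72 + 48.36 = 305.58.
∂x/∂Y = +0.0207, so E_I = 0.0207·(9600/305.58) ≈ 0.65.
E_I ∈ (0,1): normal good (necessity).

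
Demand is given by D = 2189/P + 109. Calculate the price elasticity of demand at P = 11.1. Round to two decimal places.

-0.64

At P = 11.1, D = 306.2072.
dD/dP = −2189/P² = −17.7664.
Point elasticity E = (dD/dP)·(P/D) = -17.7664 × 11.1/306.2072 ≈ -0.64.
|E| < 1, so demand is inelastic at this price.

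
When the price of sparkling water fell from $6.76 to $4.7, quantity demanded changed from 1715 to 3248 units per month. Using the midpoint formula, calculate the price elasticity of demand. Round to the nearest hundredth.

%Δq = (3248 − 1715)/[(1715 + 3248)/2] = 1533/2481.5 ≈ 0.6178.
%ΔP = (4.7 − 6.76)/[(6.76 + 4.7)/2] = -2.06/5.73 ≈ -0.3595.
Arc elasticity E = %Δq/%ΔP ≈ 0.6178/-0.3595 ≈ -1.72.
|E| > 1: demand is elastic over this range.

-1.72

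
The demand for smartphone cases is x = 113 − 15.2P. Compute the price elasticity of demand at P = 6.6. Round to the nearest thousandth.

At P = 6.6, x = 12.68.
dx/dP = −15.2.
Point elasticity E = (dx/dP)·(P/x) = -15.2 × 6.6/12.68 ≈ -7.912.
|E| > 1, so demand is elastic at this price.

-7.912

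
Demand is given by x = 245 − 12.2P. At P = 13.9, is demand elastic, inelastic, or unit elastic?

At P = 13.9, x = 75.42.
dx/dP = −12.2.
Point elasticity E = (dx/dP)·(P/x) = -12.2 × 13.9/75.42 ≈ -2.248.
|E| ≈ 2.248 > 1, so demand is elastic.

elastic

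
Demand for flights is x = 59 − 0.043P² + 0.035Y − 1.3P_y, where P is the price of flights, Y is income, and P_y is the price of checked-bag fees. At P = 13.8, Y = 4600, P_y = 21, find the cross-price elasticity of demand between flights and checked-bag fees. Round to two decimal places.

x = 59 − 0.043(13.8)² + 0.035(4600) − 1.3(21) = 59 − 8.1889 + 161 − 27.3 = 184.5111.
∂x/∂P_y = −1.3, so E_xy = -1.3·(21/184.5111) ≈ -0.15.
E_xy < 0: the goods are complements.

-0.15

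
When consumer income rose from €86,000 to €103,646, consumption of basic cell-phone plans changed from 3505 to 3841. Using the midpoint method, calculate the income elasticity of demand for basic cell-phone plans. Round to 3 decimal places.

0.492

%ΔQ = (3841 − 3505)/[(3505+3841)/2] = 336/3673 ≈ 0.0915.
%ΔY = (103,646 − 86,000)/[(86,000+103,646)/2] = 17646/94823 ≈ 0.1861.
E_I = %ΔQ/%ΔY ≈ 0.492.
E_I ∈ (0,1): normal good (necessity).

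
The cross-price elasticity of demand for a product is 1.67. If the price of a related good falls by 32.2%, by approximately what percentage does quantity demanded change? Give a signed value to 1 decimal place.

%ΔQ ≈ E × %ΔP_y = (1.67) × (-32.2%) ≈ -53.8%.

-53.8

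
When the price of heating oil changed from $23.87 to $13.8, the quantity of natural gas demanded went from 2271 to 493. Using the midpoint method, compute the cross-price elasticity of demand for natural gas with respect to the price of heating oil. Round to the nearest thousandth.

2.406

%ΔQ_x = (493 − 2271)/[(2271+493)/2] = -1778/1382 ≈ -1.2865.
%ΔP_y = (13.8 − 23.87)/[(23.87+13.8)/2] ≈ -0.5346.
E_xy = -1.2865/-0.5346 ≈ 2.406.
E_xy > 0, so natural gas and heating oil are substitutes.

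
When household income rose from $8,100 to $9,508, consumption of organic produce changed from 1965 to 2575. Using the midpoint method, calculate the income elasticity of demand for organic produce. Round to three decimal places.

1.680

%ΔQ = (2575 − 1965)/[(1965+2575)/2] = 610/2270 ≈ 0.2687.
%ΔY = (9,508 − 8,100)/[(8,100+9,508)/2] = 1408/8804 ≈ 0.1599.
E_I = %ΔQ/%ΔY ≈ 1.680.
E_I > 1: normal good (luxury).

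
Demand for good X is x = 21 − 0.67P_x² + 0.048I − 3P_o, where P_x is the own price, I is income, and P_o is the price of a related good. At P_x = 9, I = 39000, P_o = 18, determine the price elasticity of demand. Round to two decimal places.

-0.06

Evaluating quantity at (P_x, I, P_o) gives x = 21 − 0.67(9)² + 0.048(39000) − 3(18) = 21 − 54.27 + 1872 − 54 = 1784.73.
∂x/∂P_x = −2·0.67·P_x = -12.06, so E_p = -12.06·(9/1784.73) ≈ -0.06.
|E_p| < 1: demand is inelastic.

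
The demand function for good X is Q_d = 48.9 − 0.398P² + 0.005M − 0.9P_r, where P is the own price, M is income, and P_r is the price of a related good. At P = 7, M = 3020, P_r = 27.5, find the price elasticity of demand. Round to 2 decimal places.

-1.98

Q_d = 48.9 − 0.398(7)² + 0.005(3020) − 0.9(27.5) = 48.9 − 19.502 + 15.1 − 24.75 = 19.748.
∂Q_d/∂P = −2·0.398·P = -5.572, so E_p = -5.572·(7/19.748) ≈ -1.98.
|E_p| > 1: demand is elastic.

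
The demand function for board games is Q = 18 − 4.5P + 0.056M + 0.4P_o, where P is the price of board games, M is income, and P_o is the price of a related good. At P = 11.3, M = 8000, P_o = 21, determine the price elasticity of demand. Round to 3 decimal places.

Substituting, Q = 18 − 4.5(11.3) + 0.056(8000) + 0.4(21) = 18 − 50.85 + 448 + 8.4 = 423.55.
∂Q/∂P = −4.5, so E_p = (−4.5)·(11.3/423.55) ≈ -0.120.
|E_p| < 1: demand is inelastic.

-0.120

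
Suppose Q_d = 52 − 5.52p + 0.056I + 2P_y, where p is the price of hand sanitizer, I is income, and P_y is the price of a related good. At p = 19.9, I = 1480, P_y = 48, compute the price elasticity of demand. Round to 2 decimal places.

-0.91

First evaluate Q_d: 52 − 5.52(19.9) + 0.056(1480) + 2(48) = 52 − 109.848 + 82.88 + 96 = 121.032.
∂Q_d/∂p = −5.52, so E_p = (−5.52)·(19.9/121.032) ≈ -0.91.
|E_p| < 1: demand is inelastic.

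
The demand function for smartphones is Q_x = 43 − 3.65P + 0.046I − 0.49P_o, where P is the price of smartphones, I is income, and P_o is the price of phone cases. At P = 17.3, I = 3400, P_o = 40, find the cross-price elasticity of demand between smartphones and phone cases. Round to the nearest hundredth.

Q_x = 43 − 3.65(17.3) + 0.046(3400) − 0.49(40) = 43 − 63.145 + 156.4 − 19.6 = 116.655.
∂Q_x/∂P_o = −0.49, so E_xy = -0.49·(40/116.655) ≈ -0.17.
E_xy < 0: the goods are complements.

-0.17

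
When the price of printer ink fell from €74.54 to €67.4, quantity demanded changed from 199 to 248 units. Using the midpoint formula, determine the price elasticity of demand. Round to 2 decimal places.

-2.18

%Δq = (248 − 199)/[(199 + 248)/2] = 49/223.5 ≈ 0.2192.
%Δp = (67.4 − 74.54)/[(74.54 + 67.4)/2] = -7.14/70.97 ≈ -0.1006.
Arc elasticity E = %Δq/%Δp ≈ 0.2192/-0.1006 ≈ -2.18.
|E| > 1: demand is elastic over this range.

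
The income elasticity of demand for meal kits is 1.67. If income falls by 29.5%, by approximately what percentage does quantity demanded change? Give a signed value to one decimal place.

%ΔQ ≈ E × %ΔI = (1.67) × (-29.5%) ≈ -49.3%.

-49.3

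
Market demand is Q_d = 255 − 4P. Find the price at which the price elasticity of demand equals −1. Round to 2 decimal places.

31.88

For linear demand Q_d = a − bP, E = −bP/(a − bP). |E| = 1 ⇒ bP = a − bP ⇒ P = a/(2b).
P = 255/(2·4) ≈ 31.88.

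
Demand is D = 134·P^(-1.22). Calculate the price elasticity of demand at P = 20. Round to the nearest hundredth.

-1.22

For a Cobb–Douglas (constant-elasticity) form D = A·P^α·…, the elasticity with respect to P equals the exponent α at every point.
Here the exponent on P is -1.22, so the price elasticity of demand is -1.22.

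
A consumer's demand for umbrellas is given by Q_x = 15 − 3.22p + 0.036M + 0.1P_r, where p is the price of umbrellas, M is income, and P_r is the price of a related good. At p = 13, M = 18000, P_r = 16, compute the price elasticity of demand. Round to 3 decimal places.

Q_x = 15 − 3.22(13) + 0.036(18000) + 0.1(16) = 15 − 41.86 + 648 + 1.6 = 622.74.
∂Q_x/∂p = −3.22, so E_p = (−3.22)·(13/622.74) ≈ -0.067.
|E_p| < 1: demand is inelastic.

-0.067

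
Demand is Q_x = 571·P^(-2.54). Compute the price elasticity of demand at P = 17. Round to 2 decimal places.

For a Cobb–Douglas (constant-elasticity) form Q_x = A·P^α·…, the elasticity with respect to P equals the exponent α at every point.
Here the exponent on P is -2.54, so the price elasticity of demand is -2.54.

-2.54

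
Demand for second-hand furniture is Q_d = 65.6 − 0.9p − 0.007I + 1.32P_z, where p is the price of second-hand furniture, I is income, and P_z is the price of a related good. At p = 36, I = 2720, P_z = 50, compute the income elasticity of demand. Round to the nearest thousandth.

Q_d = 65.6 − 0.9(36) − 0.007(2720) + 1.32(50) = 65.6 − 32.4 − 19.04 + 66 = 80.16.
∂Q_d/∂I = −0.007, so E_I = -0.007·(2720/80.16) ≈ -0.238.
E_I < 0: inferior good.

-0.238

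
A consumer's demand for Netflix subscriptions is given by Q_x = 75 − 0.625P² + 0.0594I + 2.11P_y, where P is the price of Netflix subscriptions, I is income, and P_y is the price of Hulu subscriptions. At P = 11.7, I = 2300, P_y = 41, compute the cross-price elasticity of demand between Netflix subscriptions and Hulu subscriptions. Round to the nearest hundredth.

First evaluate Q_x: 75 − 0.625(11.7)² + 0.0594(2300) + 2.11(41) = 75 − 85.5563 + 136.62 + 86.51 = 212.5738.
∂Q_x/∂P_y = +2.11, so E_xy = 2.11·(41/212.5738) ≈ 0.41.
E_xy > 0: the goods are substitutes.

0.41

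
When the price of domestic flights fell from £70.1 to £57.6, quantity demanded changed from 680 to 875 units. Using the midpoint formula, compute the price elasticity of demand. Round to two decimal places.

%ΔQ = (875 − 680)/[(680 + 875)/2] = 195/777.5 ≈ 0.2508.
%ΔP = (57.6 − 70.1)/[(70.1 + 57.6)/2] = -12.5/63.85 ≈ -0.1958.
Arc elasticity E = %ΔQ/%ΔP ≈ 0.2508/-0.1958 ≈ -1.28.
|E| > 1: demand is elastic over this range.

-1.28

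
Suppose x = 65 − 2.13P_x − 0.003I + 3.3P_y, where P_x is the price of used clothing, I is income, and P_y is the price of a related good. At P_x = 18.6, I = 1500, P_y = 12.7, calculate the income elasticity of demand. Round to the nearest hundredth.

-0.07

x = 65 − 2.13(18.6) − 0.003(1500) + 3.3(12.7) = 65 − 39.618 − 4.5 + 41.91 = 62.792.
∂x/∂I = −0.003, so E_I = -0.003·(1500/62.792) ≈ -0.07.
E_I < 0: inferior good.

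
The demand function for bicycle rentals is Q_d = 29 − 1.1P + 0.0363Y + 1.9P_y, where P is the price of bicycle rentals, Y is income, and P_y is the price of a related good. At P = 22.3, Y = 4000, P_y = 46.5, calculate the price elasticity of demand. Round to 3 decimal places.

First evaluate Q_d: 29 − 1.1(22.3) + 0.0363(4000) + 1.9(46.5) = 29 − 24.53 + 145.2 + 88.35 = 238.02.
∂Q_d/∂P = −1.1, so E_p = (−1.1)·(22.3/238.02) ≈ -0.103.
|E_p| < 1: demand is inelastic.

-0.103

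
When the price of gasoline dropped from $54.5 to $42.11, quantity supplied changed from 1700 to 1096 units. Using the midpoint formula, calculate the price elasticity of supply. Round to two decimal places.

%Δq = (1096 − 1700)/[(1700 + 1096)/2] = -604/1398 ≈ -0.4320.
%Δp = (42.11 − 54.5)/[(54.5 + 42.11)/2] = -12.39/48.305 ≈ -0.2565.
Arc elasticity E = %Δq/%Δp ≈ -0.4320/-0.2565 ≈ 1.68.
|E| > 1: supply is elastic over this range.

1.68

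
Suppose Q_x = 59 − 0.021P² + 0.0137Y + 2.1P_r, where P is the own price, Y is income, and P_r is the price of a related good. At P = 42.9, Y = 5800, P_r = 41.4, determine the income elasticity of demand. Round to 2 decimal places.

0.43

Q_x = 59 − 0.021(42.9)² + 0.0137(5800) + 2.1(41.4) = 59 − 38.6486 + 79.46 + 86.94 = 186.7514.
∂Q_x/∂Y = +0.0137, so E_I = 0.0137·(5800/186.7514) ≈ 0.43.
E_I ∈ (0,1): normal good (necessity).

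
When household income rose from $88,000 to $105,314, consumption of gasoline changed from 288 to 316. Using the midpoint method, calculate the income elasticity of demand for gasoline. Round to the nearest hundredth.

0.52

%ΔQ = (316 − 288)/[(288+316)/2] = 28/302 ≈ 0.0927.
%ΔY = (105,314 − 88,000)/[(88,000+105,314)/2] = 17314/96657 ≈ 0.1791.
E_I = %ΔQ/%ΔY ≈ 0.52.
E_I ∈ (0,1): normal good (necessity).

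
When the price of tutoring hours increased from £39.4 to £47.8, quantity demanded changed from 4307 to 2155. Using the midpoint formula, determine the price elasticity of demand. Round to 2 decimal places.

%ΔQ = (2155 − 4307)/[(4307 + 2155)/2] = -2152/3231 ≈ -0.6660.
%Δp = (47.8 − 39.4)/[(39.4 + 47.8)/2] = 8.4/43.6 ≈ 0.1927.
Arc elasticity E = %ΔQ/%Δp ≈ -0.6660/0.1927 ≈ -3.46.
|E| > 1: demand is elastic over this range.

-3.46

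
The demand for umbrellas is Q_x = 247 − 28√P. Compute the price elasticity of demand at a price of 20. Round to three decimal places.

-0.514

At P = 20, Q_x = 121.7802.
dQ_x/dP = −28/(2√P) = −28/(2·4.4721).
Point elasticity E = (dQ_x/dP)·(P/Q_x) = -3.1305 × 20/121.7802 ≈ -0.514.
|E| < 1, so demand is inelastic at this price.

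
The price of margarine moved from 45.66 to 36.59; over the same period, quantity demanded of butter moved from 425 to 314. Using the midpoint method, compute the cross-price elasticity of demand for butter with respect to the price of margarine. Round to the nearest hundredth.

1.36

%ΔQ_x = (314 − 425)/[(425+314)/2] = -111/369.5 ≈ -0.3004.
%ΔP_y = (36.59 − 45.66)/[(45.66+36.59)/2] ≈ -0.2205.
E_xy = -0.3004/-0.2205 ≈ 1.36.
E_xy > 0, so butter and margarine are substitutes.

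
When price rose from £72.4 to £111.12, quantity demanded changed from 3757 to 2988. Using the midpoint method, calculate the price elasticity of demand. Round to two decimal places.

%ΔQ = (2988 − 3757)/[(3757 + 2988)/2] = -769/3372.5 ≈ -0.2280.
%Δp = (111.12 − 72.4)/[(72.4 + 111.12)/2] = 38.72/91.76 ≈ 0.4220.
Arc elasticity E = %ΔQ/%Δp ≈ -0.2280/0.4220 ≈ -0.54.
|E| < 1: demand is inelastic over this range.

-0.54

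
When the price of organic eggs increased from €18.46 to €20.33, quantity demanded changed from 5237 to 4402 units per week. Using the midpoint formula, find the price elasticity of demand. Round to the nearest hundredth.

-1.80

%ΔQ = (4402 − 5237)/[(5237 + 4402)/2] = -835/4819.5 ≈ -0.1733.
%ΔP = (20.33 − 18.46)/[(18.46 + 20.33)/2] = 1.87/19.395 ≈ 0.0964.
Arc elasticity E = %ΔQ/%ΔP ≈ -0.1733/0.0964 ≈ -1.80.
|E| > 1: demand is elastic over this range.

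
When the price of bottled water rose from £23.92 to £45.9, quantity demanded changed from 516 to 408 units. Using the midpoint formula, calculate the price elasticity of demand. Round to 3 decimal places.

-0.371

%Δq = (408 − 516)/[(516 + 408)/2] = -108/462 ≈ -0.2338.
%Δp = (45.9 − 23.92)/[(23.92 + 45.9)/2] = 21.98/34.91 ≈ 0.6296.
Arc elasticity E = %Δq/%Δp ≈ -0.2338/0.6296 ≈ -0.371.
|E| < 1: demand is inelastic over this range.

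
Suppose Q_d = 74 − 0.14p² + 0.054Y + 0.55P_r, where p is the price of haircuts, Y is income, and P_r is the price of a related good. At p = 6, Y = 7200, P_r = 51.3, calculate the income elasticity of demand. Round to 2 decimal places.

At the given point, Q_d = 74 − 0.14(6)² + 0.054(7200) + 0.55(51.3) = 74 − 5.04 + 388.8 + 28.215 = 485.975.
∂Q_d/∂Y = +0.054, so E_I = 0.054·(7200/485.975) ≈ 0.80.
E_I ∈ (0,1): normal good (necessity).

0.80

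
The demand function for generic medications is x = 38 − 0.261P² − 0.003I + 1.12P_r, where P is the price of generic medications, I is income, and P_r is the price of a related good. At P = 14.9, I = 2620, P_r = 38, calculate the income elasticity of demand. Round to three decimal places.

Evaluating quantity at (P, I, P_r) gives x = 38 − 0.261(14.9)² − 0.003(2620) + 1.12(38) = 38 − 57.9446 − 7.86 + 42.56 = 14.7554.
∂x/∂I = −0.003, so E_I = -0.003·(2620/14.7554) ≈ -0.533.
E_I < 0: inferior good.

-0.533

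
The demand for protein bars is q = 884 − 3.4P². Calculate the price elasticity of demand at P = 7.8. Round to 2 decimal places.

-0.61

At P = 7.8, q = 677.144.
dq/dP = −2·3.4·P = −53.04.
Point elasticity E = (dq/dP)·(P/q) = -53.04 × 7.8/677.144 ≈ -0.61.
|E| < 1, so demand is inelastic at this price.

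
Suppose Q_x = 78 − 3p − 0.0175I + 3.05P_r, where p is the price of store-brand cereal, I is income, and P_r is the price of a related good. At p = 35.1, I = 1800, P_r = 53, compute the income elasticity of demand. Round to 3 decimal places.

Substituting, Q_x = 78 − 3(35.1) − 0.0175(1800) + 3.05(53) = 78 − 105.3 − 31.5 + 161.65 = 102.85.
∂Q_x/∂I = −0.0175, so E_I = -0.0175·(1800/102.85) ≈ -0.306.
E_I < 0: inferior good.

-0.306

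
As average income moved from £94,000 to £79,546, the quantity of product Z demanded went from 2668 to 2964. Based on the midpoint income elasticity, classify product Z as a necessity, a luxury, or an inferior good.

%ΔQ = (2964 − 2668)/[(2668+2964)/2] = 296/2816 ≈ 0.1051.
%ΔY = (79,546 − 94,000)/[(94,000+79,546)/2] = -14454/86773 ≈ -0.1666.
E_I = %ΔQ/%ΔY ≈ -0.631.
E_I < 0: inferior good.

inferior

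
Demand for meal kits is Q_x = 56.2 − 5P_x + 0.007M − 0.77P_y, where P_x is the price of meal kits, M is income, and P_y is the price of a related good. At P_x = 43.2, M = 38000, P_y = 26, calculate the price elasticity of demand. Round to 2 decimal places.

Q_x = 56.2 − 5(43.2) + 0.007(38000) − 0.77(26) = 56.2 − 216 + 266 − 20.02 = 86.18.
∂Q_x/∂P_x = −5, so E_p = (−5)·(43.2/86.18) ≈ -2.51.
|E_p| > 1: demand is elastic.

-2.51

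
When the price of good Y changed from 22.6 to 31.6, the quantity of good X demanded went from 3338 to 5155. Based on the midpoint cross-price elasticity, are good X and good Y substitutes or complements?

substitutes

%ΔQ_x = (5155 − 3338)/[(3338+5155)/2] = 1817/4246.5 ≈ 0.4279.
%ΔP_y = (31.6 − 22.6)/[(22.6+31.6)/2] ≈ 0.3321.
E_xy = 0.4279/0.3321 ≈ 1.288.
E_xy > 0, so the goods are substitutes.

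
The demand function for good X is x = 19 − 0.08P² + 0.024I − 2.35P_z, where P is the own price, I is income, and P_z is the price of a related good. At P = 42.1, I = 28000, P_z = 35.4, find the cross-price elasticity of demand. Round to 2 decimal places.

-0.18

Substituting, x = 19 − 0.08(42.1)² + 0.024(28000) − 2.35(35.4) = 19 − 141.7928 + 672 − 83.19 = 466.0172.
∂x/∂P_z = −2.35, so E_xy = -2.35·(35.4/466.0172) ≈ -0.18.
E_xy < 0: the goods are complements.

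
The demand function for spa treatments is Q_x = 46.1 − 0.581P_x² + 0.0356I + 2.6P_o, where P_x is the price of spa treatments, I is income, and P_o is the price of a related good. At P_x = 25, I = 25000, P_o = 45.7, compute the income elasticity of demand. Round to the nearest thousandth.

1.287

At the given point, Q_x = 46.1 − 0.581(25)² + 0.0356(25000) + 2.6(45.7) = 46.1 − 363.125 + 890 + 118.82 = 691.795.
∂Q_x/∂I = +0.0356, so E_I = 0.0356·(25000/691.795) ≈ 1.287.
E_I > 1: normal good (luxury).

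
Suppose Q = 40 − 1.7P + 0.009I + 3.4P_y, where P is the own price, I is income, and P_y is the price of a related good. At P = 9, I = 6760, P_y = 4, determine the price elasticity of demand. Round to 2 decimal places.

-0.15

At the given point, Q = 40 − 1.7(9) + 0.009(6760) + 3.4(4) = 40 − 15.3 + 60.84 + 13.6 = 99.14.
∂Q/∂P = −1.7, so E_p = (−1.7)·(9/99.14) ≈ -0.15.
|E_p| < 1: demand is inelastic.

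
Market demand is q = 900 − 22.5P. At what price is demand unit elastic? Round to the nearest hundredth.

20.00

For linear demand q = a − bP, E = −bP/(a − bP). |E| = 1 ⇒ bP = a − bP ⇒ P = a/(2b).
P = 900/(2·22.5) = 20.00.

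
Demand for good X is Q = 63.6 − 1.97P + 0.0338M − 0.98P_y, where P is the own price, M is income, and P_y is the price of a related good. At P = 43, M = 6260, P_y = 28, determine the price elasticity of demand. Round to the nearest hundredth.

-0.52

Evaluating quantity at (P, M, P_y) gives Q = 63.6 − 1.97(43) + 0.0338(6260) − 0.98(28) = 63.6 − 84.71 + 211.588 − 27.44 = 163.038.
∂Q/∂P = −1.97, so E_p = (−1.97)·(43/163.038) ≈ -0.52.
|E_p| < 1: demand is inelastic.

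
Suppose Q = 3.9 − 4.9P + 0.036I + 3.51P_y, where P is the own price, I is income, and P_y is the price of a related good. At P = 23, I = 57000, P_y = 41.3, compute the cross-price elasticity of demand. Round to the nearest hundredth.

Evaluating quantity at (P, I, P_y) gives Q = 3.9 − 4.9(23) + 0.036(57000) + 3.51(41.3) = 3.9 − 112.7 + 2052 + 144.963 = 2088.163.
∂Q/∂P_y = +3.51, so E_xy = 3.51·(41.3/2088.163) ≈ 0.07.
E_xy > 0: the goods are substitutes.

0.07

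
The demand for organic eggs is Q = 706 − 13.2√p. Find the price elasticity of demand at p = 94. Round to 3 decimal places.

At p = 94, Q = 578.0213.
dQ/dp = −13.2/(2√p) = −13.2/(2·9.6954).
Point elasticity E = (dQ/dp)·(p/Q) = -0.6807 × 94/578.0213 ≈ -0.111.
|E| < 1, so demand is inelastic at this price.

-0.111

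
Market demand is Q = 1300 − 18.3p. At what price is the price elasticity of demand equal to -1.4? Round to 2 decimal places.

Set −bp/(a − bp) = −1.4 ⇒ bp = 1.4(a − bp) ⇒ bp(1+1.4) = 1.4·a.
p = 1.4·1300/(18.3·2.4) ≈ 41.44.

41.44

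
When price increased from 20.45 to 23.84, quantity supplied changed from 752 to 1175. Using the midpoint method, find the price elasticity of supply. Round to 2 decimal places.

2.87

%ΔQ = (1175 − 752)/[(752 + 1175)/2] = 423/963.5 ≈ 0.4390.
%Δp = (23.84 − 20.45)/[(20.45 + 23.84)/2] = 3.39/22.145 ≈ 0.1531.
Arc elasticity E = %ΔQ/%Δp ≈ 0.4390/0.1531 ≈ 2.87.
|E| > 1: supply is elastic over this range.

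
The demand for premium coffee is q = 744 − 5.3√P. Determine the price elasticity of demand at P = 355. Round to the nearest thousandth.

-0.078

At P = 355, q = 644.1403.
dq/dP = −5.3/(2√P) = −5.3/(2·18.8414).
Point elasticity E = (dq/dP)·(P/q) = -0.1406 × 355/644.1403 ≈ -0.078.
|E| < 1, so demand is inelastic at this price.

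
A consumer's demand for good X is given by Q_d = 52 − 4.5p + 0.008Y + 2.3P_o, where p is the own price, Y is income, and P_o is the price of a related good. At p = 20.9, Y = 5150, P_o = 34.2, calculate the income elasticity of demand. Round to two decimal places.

Evaluating quantity at (p, Y, P_o) gives Q_d = 52 − 4.5(20.9) + 0.008(5150) + 2.3(34.2) = 52 − 94.05 + 41.2 + 78.66 = 77.81.
∂Q_d/∂Y = +0.008, so E_I = 0.008·(5150/77.81) ≈ 0.53.
E_I ∈ (0,1): normal good (necessity).

0.53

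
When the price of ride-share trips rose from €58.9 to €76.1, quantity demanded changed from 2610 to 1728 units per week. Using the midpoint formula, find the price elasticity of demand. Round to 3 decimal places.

%ΔQ = (1728 − 2610)/[(2610 + 1728)/2] = -882/2169 ≈ -0.4066.
%ΔP = (76.1 − 58.9)/[(58.9 + 76.1)/2] = 17.2/67.5 ≈ 0.2548.
Arc elasticity E = %ΔQ/%ΔP ≈ -0.4066/0.2548 ≈ -1.596.
|E| > 1: demand is elastic over this range.

-1.596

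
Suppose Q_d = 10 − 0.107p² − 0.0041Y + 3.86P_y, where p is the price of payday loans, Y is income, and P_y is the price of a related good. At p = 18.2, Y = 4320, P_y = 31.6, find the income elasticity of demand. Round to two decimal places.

-0.22

First evaluate Q_d: 10 − 0.107(18.2)² − 0.0041(4320) + 3.86(31.6) = 10 − 35.4427 − 17.712 + 121.976 = 78.8213.
∂Q_d/∂Y = −0.0041, so E_I = -0.0041·(4320/78.8213) ≈ -0.22.
E_I < 0: inferior good.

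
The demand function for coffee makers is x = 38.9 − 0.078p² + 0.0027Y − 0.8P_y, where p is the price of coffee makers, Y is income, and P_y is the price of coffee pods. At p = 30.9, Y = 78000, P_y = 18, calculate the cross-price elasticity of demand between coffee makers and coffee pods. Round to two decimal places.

x = 38.9 − 0.078(30.9)² + 0.0027(78000) − 0.8(18) = 38.9 − 74.4752 + 210.6 − 14.4 = 160.6248.
∂x/∂P_y = −0.8, so E_xy = -0.8·(18/160.6248) ≈ -0.09.
E_xy < 0: the goods are complements.

-0.09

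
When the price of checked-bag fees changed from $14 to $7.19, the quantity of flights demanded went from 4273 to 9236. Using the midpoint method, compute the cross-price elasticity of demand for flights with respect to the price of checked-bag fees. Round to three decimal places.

-1.143

%ΔQ_x = (9236 − 4273)/[(4273+9236)/2] = 4963/6754.5 ≈ 0.7348.
%ΔP_y = (7.19 − 14)/[(14+7.19)/2] ≈ -0.6428.
E_xy = 0.7348/-0.6428 ≈ -1.143.
E_xy < 0, so flights and checked-bag fees are complements.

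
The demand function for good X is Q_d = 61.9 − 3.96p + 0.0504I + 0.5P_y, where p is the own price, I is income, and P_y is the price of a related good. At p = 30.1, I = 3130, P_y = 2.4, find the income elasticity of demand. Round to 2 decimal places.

Evaluating quantity at (p, I, P_y) gives Q_d = 61.9 − 3.96(30.1) + 0.0504(3130) + 0.5(2.4) = 61.9 − 119.196 + 157.752 + 1.2 = 101.656.
∂Q_d/∂I = +0.0504, so E_I = 0.0504·(3130/101.656) ≈ 1.55.
E_I > 1: normal good (luxury).

1.55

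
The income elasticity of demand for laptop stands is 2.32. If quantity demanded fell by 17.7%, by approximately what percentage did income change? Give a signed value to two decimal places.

%ΔQ ≈ E × %ΔI ⇒ %ΔI = %ΔQ / E = (-17.7%)/(2.32) ≈ -7.63%.

-7.63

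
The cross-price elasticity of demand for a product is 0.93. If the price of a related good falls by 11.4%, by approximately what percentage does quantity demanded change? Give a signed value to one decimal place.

-10.6

%ΔQ ≈ E × %ΔP_y = (0.93) × (-11.4%) ≈ -10.6%.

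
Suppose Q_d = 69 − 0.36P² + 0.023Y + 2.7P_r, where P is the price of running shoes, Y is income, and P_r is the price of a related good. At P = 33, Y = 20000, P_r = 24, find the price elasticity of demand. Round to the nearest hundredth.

First evaluate Q_d: 69 − 0.36(33)² + 0.023(20000) + 2.7(24) = 69 − 392.04 + 460 + 64.8 = 201.76.
∂Q_d/∂P = −2·0.36·P = -23.76, so E_p = -23.76·(33/201.76) ≈ -3.89.
|E_p| > 1: demand is elastic.

-3.89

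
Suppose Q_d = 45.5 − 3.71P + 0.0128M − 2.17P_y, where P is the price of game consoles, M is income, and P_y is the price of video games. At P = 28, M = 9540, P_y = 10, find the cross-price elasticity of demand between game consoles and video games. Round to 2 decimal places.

Substituting, Q_d = 45.5 − 3.71(28) + 0.0128(9540) − 2.17(10) = 45.5 − 103.88 + 122.112 − 21.7 = 42.032.
∂Q_d/∂P_y = −2.17, so E_xy = -2.17·(10/42.032) ≈ -0.52.
E_xy < 0: the goods are complements.

-0.52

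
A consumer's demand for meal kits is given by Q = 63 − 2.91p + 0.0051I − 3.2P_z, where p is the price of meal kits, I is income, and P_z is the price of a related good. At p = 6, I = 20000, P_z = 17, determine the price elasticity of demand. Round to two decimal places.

First evaluate Q: 63 − 2.91(6) + 0.0051(20000) − 3.2(17) = 63 − 17.46 + 102 − 54.4 = 93.14.
∂Q/∂p = −2.91, so E_p = (−2.91)·(6/93.14) ≈ -0.19.
|E_p| < 1: demand is inelastic.

-0.19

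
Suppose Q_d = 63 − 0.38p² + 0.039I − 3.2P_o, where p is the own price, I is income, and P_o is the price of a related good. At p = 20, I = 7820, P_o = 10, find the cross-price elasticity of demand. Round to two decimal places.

-0.17

Evaluating quantity at (p, I, P_o) gives Q_d = 63 − 0.38(20)² + 0.039(7820) − 3.2(10) = 63 − 152 + 304.98 − 32 = 183.98.
∂Q_d/∂P_o = −3.2, so E_xy = -3.2·(10/183.98) ≈ -0.17.
E_xy < 0: the goods are complements.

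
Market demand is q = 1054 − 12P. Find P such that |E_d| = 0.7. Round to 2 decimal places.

36.17

Set −bP/(a − bP) = −0.7 ⇒ bP = 0.7(a − bP) ⇒ bP(1+0.7) = 0.7·a.
P = 0.7·1054/(12·1.7) ≈ 36.17.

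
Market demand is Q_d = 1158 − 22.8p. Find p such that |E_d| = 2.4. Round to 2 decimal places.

Set −bp/(a − bp) = −2.4 ⇒ bp = 2.4(a − bp) ⇒ bp(1+2.4) = 2.4·a.
p = 2.4·1158/(22.8·3.4) ≈ 35.85.

35.85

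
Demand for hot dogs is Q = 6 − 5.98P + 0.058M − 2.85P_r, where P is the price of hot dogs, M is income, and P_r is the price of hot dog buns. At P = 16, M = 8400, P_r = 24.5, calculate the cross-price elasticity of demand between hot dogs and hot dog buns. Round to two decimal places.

-0.21

Evaluating quantity at (P, M, P_r) gives Q = 6 − 5.98(16) + 0.058(8400) − 2.85(24.5) = 6 − 95.68 + 487.2 − 69.825 = 327.695.
∂Q/∂P_r = −2.85, so E_xy = -2.85·(24.5/327.695) ≈ -0.21.
E_xy < 0: the goods are complements.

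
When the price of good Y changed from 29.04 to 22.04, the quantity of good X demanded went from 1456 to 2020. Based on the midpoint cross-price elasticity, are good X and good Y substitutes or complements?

complements

%ΔQ_x = (2020 − 1456)/[(1456+2020)/2] = 564/1738 ≈ 0.3245.
%ΔP_y = (22.04 − 29.04)/[(29.04+22.04)/2] ≈ -0.2741.
E_xy = 0.3245/-0.2741 ≈ -1.184.
E_xy < 0, so the goods are complements.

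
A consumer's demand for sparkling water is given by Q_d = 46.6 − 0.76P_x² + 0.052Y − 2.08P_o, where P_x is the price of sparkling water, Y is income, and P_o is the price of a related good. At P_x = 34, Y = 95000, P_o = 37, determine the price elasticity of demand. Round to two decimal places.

Evaluating quantity at (P_x, Y, P_o) gives Q_d = 46.6 − 0.76(34)² + 0.052(95000) − 2.08(37) = 46.6 − 878.56 + 4940 − 76.96 = 4031.08.
∂Q_d/∂P_x = −2·0.76·P_x = -51.68, so E_p = -51.68·(34/4031.08) ≈ -0.44.
|E_p| < 1: demand is inelastic.

-0.44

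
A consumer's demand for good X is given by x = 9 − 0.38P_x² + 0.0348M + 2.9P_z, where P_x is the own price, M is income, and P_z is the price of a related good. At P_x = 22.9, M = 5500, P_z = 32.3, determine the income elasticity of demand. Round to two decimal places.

2.02

Evaluating quantity at (P_x, M, P_z) gives x = 9 − 0.38(22.9)² + 0.0348(5500) + 2.9(32.3) = 9 − 199.2758 + 191.4 + 93.67 = 94.7942.
∂x/∂M = +0.0348, so E_I = 0.0348·(5500/94.7942) ≈ 2.02.
E_I > 1: normal good (luxury).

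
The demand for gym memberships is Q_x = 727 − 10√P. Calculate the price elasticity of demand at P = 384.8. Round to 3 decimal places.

-0.185

At P = 384.8, Q_x = 530.8368.
dQ_x/dP = −10/(2√P) = −10/(2·19.6163).
Point elasticity E = (dQ_x/dP)·(P/Q_x) = -0.2549 × 384.8/530.8368 ≈ -0.185.
|E| < 1, so demand is inelastic at this price.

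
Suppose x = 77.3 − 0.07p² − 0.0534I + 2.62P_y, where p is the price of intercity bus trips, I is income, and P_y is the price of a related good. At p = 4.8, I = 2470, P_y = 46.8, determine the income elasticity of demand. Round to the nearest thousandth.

Substituting, x = 77.3 − 0.07(4.8)² − 0.0534(2470) + 2.62(46.8) = 77.3 − 1.6128 − 131.898 + 122.616 = 66.4052.
∂x/∂I = −0.0534, so E_I = -0.0534·(2470/66.4052) ≈ -1.986.
E_I < 0: inferior good.

-1.986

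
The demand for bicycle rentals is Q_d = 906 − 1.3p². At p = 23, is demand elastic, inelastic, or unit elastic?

elastic

At p = 23, Q_d = 218.3.
dQ_d/dp = −2·1.3·p = −59.8.
Point elasticity E = (dQ_d/dp)·(p/Q_d) = -59.8 × 23/218.3 ≈ -6.301.
|E| ≈ 6.301 > 1, so demand is elastic.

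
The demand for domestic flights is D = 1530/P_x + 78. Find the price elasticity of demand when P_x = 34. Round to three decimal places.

-0.366

At P_x = 34, D = 123.
dD/dP_x = −1530/P_x² = −1.3235.
Point elasticity E = (dD/dP_x)·(P_x/D) = -1.3235 × 34/123 ≈ -0.366.
|E| < 1, so demand is inelastic at this price.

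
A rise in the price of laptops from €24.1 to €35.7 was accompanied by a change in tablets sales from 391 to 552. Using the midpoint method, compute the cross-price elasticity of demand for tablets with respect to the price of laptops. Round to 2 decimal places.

0.88

%ΔQ_x = (552 − 391)/[(391+552)/2] = 161/471.5 ≈ 0.3415.
%ΔP_y = (35.7 − 24.1)/[(24.1+35.7)/2] ≈ 0.3880.
E_xy = 0.3415/0.3880 ≈ 0.88.
E_xy > 0, so tablets and laptops are substitutes.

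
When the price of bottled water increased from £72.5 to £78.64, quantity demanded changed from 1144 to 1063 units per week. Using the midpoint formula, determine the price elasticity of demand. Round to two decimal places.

-0.90

%Δq = (1063 − 1144)/[(1144 + 1063)/2] = -81/1103.5 ≈ -0.0734.
%Δp = (78.64 − 72.5)/[(72.5 + 78.64)/2] = 6.14/75.57 ≈ 0.0812.
Arc elasticity E = %Δq/%Δp ≈ -0.0734/0.0812 ≈ -0.90.
|E| < 1: demand is inelastic over this range.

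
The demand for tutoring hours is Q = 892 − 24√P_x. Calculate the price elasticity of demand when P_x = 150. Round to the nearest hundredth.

-0.25

At P_x = 150, Q = 598.0612.
dQ/dP_x = −24/(2√P_x) = −24/(2·12.2474).
Point elasticity E = (dQ/dP_x)·(P_x/Q) = -0.9798 × 150/598.0612 ≈ -0.25.
|E| < 1, so demand is inelastic at this price.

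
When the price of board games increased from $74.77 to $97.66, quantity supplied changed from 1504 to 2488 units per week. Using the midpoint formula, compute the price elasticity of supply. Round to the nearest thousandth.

%Δq = (2488 − 1504)/[(1504 + 2488)/2] = 984/1996 ≈ 0.4930.
%ΔP = (97.66 − 74.77)/[(74.77 + 97.66)/2] = 22.89/86.215 ≈ 0.2655.
Arc elasticity E = %Δq/%ΔP ≈ 0.4930/0.2655 ≈ 1.857.
|E| > 1: supply is elastic over this range.

1.857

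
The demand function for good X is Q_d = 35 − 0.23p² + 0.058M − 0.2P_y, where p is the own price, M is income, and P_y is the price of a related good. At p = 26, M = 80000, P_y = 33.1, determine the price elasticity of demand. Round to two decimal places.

At the given point, Q_d = 35 − 0.23(26)² + 0.058(80000) − 0.2(33.1) = 35 − 155.48 + 4640 − 6.62 = 4512.9.
∂Q_d/∂p = −2·0.23·p = -11.96, so E_p = -11.96·(26/4512.9) ≈ -0.07.
|E_p| < 1: demand is inelastic.

-0.07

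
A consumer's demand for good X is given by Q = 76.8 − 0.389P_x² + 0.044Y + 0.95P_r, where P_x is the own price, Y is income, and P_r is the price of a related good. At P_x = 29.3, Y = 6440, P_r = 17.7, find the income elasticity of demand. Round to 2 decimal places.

Evaluating quantity at (P_x, Y, P_r) gives Q = 76.8 − 0.389(29.3)² + 0.044(6440) + 0.95(17.7) = 76.8 − 333.9526 + 283.36 + 16.815 = 43.0224.
∂Q/∂Y = +0.044, so E_I = 0.044·(6440/43.0224) ≈ 6.59.
E_I > 1: normal good (luxury).

6.59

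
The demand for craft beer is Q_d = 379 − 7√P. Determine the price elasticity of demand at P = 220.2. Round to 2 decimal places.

At P = 220.2, Q_d = 275.126.
dQ_d/dP = −7/(2√P) = −7/(2·14.8391).
Point elasticity E = (dQ_d/dP)·(P/Q_d) = -0.2359 × 220.2/275.126 ≈ -0.19.
|E| < 1, so demand is inelastic at this price.

-0.19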